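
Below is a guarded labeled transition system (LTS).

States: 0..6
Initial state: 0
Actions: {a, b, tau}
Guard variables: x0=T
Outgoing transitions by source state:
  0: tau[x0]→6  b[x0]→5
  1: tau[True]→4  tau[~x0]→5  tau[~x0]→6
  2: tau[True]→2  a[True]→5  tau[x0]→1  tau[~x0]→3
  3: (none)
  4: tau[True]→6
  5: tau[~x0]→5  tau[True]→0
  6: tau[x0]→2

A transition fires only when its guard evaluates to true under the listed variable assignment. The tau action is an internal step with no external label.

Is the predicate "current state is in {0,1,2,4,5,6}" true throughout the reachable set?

Allowed set {0,1,2,4,5,6}
R = {0,1,2,4,5,6}
  0: safe
  1: safe
  2: safe
  4: safe
  5: safe
  6: safe

Answer: INVARIANT HOLDS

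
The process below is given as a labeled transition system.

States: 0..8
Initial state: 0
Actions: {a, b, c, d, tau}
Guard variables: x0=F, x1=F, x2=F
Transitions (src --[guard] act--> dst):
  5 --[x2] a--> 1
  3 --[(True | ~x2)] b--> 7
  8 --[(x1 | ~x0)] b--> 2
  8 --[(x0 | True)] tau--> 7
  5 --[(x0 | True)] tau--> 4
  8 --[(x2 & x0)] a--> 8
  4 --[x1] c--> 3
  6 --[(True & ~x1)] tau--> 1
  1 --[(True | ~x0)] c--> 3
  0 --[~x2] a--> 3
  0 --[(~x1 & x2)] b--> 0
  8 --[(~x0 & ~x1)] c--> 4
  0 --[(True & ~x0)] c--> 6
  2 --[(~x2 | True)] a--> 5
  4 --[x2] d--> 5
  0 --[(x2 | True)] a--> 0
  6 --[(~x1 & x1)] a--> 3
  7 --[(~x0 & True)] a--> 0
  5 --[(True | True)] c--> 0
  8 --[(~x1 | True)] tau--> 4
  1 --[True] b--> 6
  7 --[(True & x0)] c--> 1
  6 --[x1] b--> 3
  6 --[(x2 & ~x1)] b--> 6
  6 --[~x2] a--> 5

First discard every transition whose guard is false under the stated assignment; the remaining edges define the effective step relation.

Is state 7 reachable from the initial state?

Answer: REACHABLE

Working:
After dropping false guards: 16 live edges.
Layer 0: {0}
Layer 1: {3,6}  cumulative {0,3,6}
Layer 2: {1,5,7}  cumulative {0,1,3,5,6,7}
Layer 3: {4}  cumulative {0,1,3,4,5,6,7}
Reachable = {0,1,3,4,5,6,7}
Path to 7: a·b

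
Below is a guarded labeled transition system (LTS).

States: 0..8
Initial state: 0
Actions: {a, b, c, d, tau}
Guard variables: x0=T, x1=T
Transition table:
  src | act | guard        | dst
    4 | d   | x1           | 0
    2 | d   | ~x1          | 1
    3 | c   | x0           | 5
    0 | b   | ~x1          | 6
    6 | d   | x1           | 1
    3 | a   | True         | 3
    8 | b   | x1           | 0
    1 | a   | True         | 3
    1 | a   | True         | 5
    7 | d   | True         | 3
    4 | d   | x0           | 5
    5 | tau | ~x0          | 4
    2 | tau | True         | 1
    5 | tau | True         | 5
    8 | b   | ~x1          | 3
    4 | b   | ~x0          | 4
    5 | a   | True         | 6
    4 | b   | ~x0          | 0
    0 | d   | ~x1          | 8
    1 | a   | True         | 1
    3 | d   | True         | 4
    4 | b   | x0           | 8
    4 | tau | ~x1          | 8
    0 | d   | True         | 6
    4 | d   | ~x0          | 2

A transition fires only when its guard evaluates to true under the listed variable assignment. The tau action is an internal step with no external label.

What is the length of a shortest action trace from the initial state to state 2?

Breadth-first toward 2:
  depth 0: {0}
  depth 1: {6}
  depth 2: {1}
  depth 3: {3,5}
  depth 4: {4}
  depth 5: {8}
2 never appears.

Answer: UNREACHABLE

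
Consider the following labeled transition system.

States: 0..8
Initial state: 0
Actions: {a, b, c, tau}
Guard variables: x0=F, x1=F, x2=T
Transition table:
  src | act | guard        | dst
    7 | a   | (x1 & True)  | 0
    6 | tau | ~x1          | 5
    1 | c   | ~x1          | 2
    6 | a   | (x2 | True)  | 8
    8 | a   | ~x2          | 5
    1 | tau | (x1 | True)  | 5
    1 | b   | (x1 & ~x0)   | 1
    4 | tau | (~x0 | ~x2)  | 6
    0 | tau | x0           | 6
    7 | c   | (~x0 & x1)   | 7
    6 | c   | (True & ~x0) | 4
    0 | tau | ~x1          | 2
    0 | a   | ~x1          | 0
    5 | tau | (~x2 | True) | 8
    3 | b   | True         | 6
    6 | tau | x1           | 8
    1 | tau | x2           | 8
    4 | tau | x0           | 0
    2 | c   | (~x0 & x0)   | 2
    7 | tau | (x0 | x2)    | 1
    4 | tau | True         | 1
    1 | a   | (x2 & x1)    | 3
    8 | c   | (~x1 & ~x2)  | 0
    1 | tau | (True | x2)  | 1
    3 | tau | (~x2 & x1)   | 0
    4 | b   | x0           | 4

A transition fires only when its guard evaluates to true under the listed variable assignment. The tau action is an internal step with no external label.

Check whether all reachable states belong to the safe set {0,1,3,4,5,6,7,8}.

Answer: INVARIANT VIOLATED at state 2

Working:
Safe = {0,1,3,4,5,6,7,8}
Reach set: {0,2}
  0: ✓
  2: outside
witness against invariant: tau → 2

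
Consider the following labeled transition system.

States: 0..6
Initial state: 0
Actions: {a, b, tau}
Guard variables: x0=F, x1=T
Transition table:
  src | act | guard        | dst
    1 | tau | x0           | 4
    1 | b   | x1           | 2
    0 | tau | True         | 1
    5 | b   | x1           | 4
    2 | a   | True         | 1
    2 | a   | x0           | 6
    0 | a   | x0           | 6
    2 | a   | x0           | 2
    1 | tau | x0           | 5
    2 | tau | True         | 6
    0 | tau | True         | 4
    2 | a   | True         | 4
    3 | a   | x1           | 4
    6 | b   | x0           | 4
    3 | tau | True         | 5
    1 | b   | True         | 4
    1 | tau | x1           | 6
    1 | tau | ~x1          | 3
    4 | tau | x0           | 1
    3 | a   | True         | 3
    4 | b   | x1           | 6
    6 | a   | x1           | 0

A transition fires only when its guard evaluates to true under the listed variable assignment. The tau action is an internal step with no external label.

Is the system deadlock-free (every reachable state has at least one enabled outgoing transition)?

Answer: DEADLOCK-FREE

Trace:
Reach set: {0,1,2,4,6}
  0: tau→1  tau→4  [2 exit(s)]
  1: b→2  b→4  tau→6  [3 exit(s)]
  2: a→1  a→4  tau→6  [3 exit(s)]
  4: b→6  [1 exit(s)]
  6: a→0  [1 exit(s)]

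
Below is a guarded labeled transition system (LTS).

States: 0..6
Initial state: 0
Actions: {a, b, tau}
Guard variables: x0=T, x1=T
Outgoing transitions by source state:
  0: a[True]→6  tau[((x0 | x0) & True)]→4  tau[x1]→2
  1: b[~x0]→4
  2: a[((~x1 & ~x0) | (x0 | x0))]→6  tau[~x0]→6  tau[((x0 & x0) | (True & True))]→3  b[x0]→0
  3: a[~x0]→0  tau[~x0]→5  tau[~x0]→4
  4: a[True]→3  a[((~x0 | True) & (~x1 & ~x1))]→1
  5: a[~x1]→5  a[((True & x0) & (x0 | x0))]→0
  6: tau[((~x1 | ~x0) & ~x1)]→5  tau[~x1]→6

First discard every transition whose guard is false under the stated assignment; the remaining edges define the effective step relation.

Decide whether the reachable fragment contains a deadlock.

Reachable = {0,2,3,4,6}
  0: a→6  tau→2  tau→4  [3 exit(s)]
  2: a→6  b→0  tau→3  [3 exit(s)]
  3: ∅  [STUCK]
  4: a→3  [1 exit(s)]
  6: ∅  [STUCK]
Path to 3: tau·tau

Answer: DEADLOCK at state 3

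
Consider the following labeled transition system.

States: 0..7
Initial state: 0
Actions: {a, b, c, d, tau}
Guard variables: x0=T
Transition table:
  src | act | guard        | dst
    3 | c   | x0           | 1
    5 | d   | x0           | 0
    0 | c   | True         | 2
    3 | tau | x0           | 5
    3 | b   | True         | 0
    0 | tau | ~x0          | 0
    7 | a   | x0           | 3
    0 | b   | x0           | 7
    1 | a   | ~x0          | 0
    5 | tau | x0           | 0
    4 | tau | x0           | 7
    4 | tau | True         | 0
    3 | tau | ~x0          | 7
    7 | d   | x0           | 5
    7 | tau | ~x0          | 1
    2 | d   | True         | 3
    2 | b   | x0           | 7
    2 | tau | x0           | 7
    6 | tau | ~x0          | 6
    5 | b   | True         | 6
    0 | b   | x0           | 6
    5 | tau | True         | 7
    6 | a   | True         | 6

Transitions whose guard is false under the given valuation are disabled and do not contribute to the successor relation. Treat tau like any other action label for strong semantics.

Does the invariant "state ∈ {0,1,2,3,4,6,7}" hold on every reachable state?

Allowed set {0,1,2,3,4,6,7}
Reachable = {0,1,2,3,5,6,7}
  0: safe
  1: safe
  2: safe
  3: safe
  5: outside
  6: safe
  7: safe
reach 5 via b·d — violates

Answer: INVARIANT VIOLATED at state 5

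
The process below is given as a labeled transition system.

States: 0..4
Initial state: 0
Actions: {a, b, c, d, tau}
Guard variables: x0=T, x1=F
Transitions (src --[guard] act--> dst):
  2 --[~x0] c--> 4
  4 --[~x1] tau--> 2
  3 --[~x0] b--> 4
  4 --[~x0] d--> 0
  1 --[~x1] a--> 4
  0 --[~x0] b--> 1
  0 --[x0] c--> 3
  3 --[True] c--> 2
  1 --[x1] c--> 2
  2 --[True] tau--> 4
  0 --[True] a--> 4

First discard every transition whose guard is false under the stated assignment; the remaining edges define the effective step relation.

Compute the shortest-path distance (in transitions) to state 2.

BFS to 2:
  Layer 0: {0}
  Layer 1: {3,4}
  Layer 2: {2}
first hit 2 at d=2 via a·tau

Answer: 2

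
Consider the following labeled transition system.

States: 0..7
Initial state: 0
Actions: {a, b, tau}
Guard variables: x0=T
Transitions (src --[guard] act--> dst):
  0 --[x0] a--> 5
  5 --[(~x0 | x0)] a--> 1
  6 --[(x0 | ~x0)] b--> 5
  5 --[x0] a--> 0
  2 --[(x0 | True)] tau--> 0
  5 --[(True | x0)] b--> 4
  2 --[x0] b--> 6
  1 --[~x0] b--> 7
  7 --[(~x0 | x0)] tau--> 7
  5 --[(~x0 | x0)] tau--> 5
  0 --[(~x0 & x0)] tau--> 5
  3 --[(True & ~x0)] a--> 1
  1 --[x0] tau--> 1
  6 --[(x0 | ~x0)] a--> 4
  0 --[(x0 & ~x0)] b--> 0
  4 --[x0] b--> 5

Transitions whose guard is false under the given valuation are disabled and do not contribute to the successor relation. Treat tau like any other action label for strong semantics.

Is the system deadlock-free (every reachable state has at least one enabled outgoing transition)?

Answer: DEADLOCK-FREE

Trace:
R = {0,1,4,5}
  0: a→5  [1 out]
  1: tau→1  [1 out]
  4: b→5  [1 out]
  5: a→0  a→1  b→4  tau→5  [4 out]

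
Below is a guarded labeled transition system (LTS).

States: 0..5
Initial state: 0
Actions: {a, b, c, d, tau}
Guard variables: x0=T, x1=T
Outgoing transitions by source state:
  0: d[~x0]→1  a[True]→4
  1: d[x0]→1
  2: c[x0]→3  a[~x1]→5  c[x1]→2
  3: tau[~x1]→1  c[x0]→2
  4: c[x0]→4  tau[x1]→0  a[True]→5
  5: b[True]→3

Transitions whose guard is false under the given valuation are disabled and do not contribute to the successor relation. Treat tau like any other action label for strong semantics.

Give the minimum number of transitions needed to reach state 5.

Breadth-first toward 5:
  Layer 0: {0}
  Layer 1: {4}
  Layer 2: {5}
first hit 5 at d=2 via a·a

Answer: 2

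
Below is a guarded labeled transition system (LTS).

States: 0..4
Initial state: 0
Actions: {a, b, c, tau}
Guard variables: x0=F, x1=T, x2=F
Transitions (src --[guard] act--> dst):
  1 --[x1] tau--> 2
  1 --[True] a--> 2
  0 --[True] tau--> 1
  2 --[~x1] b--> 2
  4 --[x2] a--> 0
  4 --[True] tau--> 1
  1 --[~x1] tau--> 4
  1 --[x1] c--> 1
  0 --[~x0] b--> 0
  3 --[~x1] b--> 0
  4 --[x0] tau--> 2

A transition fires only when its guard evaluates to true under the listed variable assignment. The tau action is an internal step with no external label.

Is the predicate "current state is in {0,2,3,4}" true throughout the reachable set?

Answer: INVARIANT VIOLATED at state 1

Working:
Safe = {0,2,3,4}
Reachable = {0,1,2}
  0: ✓
  1: ✗ unsafe
  2: ✓
witness against invariant: tau → 1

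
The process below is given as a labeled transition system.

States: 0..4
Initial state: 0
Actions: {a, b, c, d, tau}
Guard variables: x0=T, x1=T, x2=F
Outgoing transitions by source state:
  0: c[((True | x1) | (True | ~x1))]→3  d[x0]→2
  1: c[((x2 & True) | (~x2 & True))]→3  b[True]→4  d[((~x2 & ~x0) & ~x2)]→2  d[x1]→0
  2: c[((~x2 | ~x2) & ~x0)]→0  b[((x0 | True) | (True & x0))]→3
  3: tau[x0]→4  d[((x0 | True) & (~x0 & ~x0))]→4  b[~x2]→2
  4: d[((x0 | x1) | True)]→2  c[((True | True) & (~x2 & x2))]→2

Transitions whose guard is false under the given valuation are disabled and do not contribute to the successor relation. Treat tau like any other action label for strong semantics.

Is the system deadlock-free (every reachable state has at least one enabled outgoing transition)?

Reachable = {0,2,3,4}
  0: c→3  d→2  [2 exit(s)]
  2: b→3  [1 exit(s)]
  3: b→2  tau→4  [2 exit(s)]
  4: d→2  [1 exit(s)]

Answer: DEADLOCK-FREE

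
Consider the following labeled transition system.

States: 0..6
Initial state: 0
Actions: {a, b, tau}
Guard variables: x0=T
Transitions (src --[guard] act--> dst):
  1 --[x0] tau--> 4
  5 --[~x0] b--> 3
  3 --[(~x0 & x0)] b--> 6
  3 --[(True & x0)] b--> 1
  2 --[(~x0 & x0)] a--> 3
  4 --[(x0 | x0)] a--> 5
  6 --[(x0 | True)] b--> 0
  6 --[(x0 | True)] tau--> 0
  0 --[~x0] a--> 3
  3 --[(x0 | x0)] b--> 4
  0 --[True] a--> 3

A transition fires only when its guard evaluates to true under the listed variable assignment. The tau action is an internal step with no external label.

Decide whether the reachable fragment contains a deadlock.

R = {0,1,3,4,5}
  0: a→3  [1 exit(s)]
  1: tau→4  [1 exit(s)]
  3: b→1  b→4  [2 exit(s)]
  4: a→5  [1 exit(s)]
  5: ∅  [STUCK]
trace reaching 5: a·b·a

Answer: DEADLOCK at state 5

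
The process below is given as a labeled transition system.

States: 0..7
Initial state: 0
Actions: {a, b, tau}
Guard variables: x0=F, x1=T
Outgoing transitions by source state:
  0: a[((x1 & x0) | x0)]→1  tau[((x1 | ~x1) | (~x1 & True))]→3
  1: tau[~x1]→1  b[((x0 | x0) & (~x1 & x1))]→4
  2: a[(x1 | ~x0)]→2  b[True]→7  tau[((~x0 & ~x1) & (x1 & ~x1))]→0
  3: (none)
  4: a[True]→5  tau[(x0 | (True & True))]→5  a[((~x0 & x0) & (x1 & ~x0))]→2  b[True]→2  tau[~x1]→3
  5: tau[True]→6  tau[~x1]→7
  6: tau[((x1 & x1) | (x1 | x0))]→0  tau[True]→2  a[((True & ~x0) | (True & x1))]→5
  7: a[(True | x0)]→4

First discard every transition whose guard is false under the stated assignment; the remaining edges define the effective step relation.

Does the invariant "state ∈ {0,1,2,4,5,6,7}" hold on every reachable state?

Allowed set {0,1,2,4,5,6,7}
Reachable = {0,3}
  0: safe
  3: VIOLATES
reach 3 via tau — violates

Answer: INVARIANT VIOLATED at state 3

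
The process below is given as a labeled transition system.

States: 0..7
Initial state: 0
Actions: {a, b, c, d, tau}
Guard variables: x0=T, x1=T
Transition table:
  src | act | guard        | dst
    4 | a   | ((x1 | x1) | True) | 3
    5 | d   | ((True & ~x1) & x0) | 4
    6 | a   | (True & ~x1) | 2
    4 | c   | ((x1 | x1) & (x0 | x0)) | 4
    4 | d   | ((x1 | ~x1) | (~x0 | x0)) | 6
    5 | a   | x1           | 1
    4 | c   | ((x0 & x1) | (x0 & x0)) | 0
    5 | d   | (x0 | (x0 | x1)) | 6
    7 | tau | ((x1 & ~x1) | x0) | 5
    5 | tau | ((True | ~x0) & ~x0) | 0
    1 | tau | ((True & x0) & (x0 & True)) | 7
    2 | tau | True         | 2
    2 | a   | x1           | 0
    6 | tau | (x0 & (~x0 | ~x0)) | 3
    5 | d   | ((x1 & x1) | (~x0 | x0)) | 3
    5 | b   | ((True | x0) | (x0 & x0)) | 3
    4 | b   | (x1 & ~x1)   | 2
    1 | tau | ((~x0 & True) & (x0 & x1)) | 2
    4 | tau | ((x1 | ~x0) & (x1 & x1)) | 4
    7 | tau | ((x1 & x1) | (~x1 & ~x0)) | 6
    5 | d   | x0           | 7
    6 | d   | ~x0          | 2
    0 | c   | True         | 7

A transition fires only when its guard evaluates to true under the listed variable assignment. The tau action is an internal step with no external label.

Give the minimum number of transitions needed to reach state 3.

Answer: 3

Working:
Layered search for 3:
  L0 = {0}
  L1 = {7}
  L2 = {5,6}
  L3 = {1,3}
depth(3)=3, e.g. c·tau·b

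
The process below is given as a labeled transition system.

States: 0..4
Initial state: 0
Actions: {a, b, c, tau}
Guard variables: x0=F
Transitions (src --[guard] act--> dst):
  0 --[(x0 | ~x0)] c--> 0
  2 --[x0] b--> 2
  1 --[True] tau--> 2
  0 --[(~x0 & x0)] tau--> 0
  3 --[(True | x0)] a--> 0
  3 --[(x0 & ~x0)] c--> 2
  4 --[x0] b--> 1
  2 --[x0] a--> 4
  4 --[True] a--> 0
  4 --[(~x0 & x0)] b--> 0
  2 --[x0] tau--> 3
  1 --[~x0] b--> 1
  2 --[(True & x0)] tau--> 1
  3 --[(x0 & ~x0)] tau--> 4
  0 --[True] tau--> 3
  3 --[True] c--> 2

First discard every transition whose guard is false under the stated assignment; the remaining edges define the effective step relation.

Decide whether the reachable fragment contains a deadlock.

Answer: DEADLOCK at state 2

Working:
Reach set: {0,2,3}
  0: c→0  tau→3  [deg 2]
  2: ∅  [no exit]
  3: a→0  c→2  [deg 2]
witness 2: tau·c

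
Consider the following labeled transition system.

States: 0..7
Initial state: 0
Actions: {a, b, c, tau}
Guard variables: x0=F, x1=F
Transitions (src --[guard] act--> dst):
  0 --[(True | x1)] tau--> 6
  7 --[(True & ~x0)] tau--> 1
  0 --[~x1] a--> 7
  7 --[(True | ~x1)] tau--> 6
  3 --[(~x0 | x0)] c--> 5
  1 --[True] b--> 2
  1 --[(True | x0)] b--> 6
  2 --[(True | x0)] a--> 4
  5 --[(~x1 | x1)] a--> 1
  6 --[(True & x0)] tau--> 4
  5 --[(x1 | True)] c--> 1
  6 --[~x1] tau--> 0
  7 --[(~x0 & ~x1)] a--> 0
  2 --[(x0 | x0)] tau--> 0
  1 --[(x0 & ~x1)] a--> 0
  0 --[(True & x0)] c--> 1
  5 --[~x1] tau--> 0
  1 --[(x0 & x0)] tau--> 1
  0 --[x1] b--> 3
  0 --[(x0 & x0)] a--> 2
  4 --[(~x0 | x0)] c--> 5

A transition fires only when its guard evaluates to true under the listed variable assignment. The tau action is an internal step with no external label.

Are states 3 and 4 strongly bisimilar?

Refine partition for ~:
  round 0: {{0,1,2,3,4,5,6,7}}
  round 1: {{0,7},{1},{2},{3,4},{5},{6}}
  round 2: {{0},{1},{2},{3,4},{5},{6},{7}}
7 equivalence class(es) (converged in 3)
[3]={3,4}  [4]={3,4}

Answer: BISIMILAR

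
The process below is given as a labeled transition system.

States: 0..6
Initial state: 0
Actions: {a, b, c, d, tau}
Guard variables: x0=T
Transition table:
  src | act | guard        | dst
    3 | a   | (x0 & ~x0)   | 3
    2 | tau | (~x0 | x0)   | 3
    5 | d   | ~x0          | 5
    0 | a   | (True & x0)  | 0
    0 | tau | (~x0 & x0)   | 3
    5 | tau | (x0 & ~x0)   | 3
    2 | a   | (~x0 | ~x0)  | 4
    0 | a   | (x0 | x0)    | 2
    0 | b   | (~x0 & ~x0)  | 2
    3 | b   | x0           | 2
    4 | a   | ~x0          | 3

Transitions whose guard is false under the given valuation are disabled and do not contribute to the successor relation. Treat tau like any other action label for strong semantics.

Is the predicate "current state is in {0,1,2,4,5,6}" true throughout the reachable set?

Answer: INVARIANT VIOLATED at state 3

Analysis:
Safe = {0,1,2,4,5,6}
R = {0,2,3}
  0: ✓
  2: ✓
  3: VIOLATES
witness against invariant: a·tau → 3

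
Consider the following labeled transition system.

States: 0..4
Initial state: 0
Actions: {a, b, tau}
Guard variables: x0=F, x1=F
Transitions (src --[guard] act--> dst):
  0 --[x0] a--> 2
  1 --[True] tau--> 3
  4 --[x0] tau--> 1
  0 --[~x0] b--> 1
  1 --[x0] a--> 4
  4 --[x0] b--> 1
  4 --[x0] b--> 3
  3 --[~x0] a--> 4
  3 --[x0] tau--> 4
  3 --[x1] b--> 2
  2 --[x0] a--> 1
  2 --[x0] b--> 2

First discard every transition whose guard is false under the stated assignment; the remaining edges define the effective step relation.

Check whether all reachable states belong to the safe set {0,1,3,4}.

Answer: INVARIANT HOLDS

Working:
Inv-set: {0,1,3,4}
R = {0,1,3,4}
  0: safe
  1: safe
  3: safe
  4: safe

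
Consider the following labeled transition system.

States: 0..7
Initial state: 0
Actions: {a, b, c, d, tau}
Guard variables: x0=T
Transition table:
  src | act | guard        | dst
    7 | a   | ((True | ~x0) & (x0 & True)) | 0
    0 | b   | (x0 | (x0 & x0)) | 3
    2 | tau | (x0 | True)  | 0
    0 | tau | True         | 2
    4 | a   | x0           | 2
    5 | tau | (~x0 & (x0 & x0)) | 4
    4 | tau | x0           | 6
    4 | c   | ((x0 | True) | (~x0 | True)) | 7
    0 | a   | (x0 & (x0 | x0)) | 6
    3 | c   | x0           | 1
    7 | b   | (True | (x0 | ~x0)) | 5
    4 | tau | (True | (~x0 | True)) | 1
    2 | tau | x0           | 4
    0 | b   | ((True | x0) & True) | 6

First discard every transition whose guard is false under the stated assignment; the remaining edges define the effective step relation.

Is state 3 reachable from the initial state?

13 transition(s) survive guard evaluation.
depth 0: {0}
depth 1: {2,3,6}  cumulative {0,2,3,6}
depth 2: {1,4}  cumulative {0,1,2,3,4,6}
depth 3: {7}  cumulative {0,1,2,3,4,6,7}
depth 4: {5}  cumulative {0,1,2,3,4,5,6,7}
Reach set: {0,1,2,3,4,5,6,7}
witness 3: b

Answer: REACHABLE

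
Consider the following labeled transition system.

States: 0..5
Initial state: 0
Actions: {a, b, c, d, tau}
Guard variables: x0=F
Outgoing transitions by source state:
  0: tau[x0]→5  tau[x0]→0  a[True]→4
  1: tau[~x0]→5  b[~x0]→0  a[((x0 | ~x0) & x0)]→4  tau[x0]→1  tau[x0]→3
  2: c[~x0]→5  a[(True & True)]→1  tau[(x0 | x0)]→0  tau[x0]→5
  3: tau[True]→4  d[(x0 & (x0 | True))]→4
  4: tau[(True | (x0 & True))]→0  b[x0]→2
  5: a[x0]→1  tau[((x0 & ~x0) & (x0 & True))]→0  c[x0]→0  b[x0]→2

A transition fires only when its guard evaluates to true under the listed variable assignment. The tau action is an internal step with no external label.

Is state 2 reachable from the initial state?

Answer: UNREACHABLE

Working:
7 transition(s) survive guard evaluation.
Layer 0: {0}
Layer 1: {4}  total {0,4}
Reach set: {0,4}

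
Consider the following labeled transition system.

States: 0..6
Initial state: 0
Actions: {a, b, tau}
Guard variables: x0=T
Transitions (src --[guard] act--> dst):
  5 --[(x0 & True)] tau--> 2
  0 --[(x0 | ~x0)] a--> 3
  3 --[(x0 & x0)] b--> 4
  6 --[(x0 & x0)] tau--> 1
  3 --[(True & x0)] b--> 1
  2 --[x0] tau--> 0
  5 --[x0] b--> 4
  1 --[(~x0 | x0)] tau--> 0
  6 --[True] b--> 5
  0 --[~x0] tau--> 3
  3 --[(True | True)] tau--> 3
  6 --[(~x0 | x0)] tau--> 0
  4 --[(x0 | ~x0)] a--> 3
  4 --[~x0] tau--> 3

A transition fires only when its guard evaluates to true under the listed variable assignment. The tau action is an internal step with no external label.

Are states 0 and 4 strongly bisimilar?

Refine partition for ~:
  P[0] = {{0,1,2,3,4,5,6}}
  P[1] = {{0,4},{1,2},{3,5,6}}
  P[2] = {{0,4},{1,2},{3},{5},{6}}
Fixed point at round 3; 5 class(es).
[0]={0,4}  [4]={0,4}

Answer: BISIMILAR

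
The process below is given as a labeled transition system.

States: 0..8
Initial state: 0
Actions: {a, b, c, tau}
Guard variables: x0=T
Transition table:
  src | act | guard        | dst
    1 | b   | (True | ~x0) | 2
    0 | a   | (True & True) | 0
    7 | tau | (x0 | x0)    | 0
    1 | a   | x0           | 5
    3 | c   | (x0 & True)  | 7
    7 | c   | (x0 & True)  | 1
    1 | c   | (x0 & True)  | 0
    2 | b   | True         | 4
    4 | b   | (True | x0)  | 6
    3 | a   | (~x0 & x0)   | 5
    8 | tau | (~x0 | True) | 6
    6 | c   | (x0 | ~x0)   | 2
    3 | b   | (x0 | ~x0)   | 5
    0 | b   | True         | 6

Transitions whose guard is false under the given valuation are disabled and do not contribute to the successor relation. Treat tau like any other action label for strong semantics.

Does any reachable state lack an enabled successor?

R = {0,2,4,6}
  0: a→0  b→6  [2 out]
  2: b→4  [1 out]
  4: b→6  [1 out]
  6: c→2  [1 out]

Answer: DEADLOCK-FREE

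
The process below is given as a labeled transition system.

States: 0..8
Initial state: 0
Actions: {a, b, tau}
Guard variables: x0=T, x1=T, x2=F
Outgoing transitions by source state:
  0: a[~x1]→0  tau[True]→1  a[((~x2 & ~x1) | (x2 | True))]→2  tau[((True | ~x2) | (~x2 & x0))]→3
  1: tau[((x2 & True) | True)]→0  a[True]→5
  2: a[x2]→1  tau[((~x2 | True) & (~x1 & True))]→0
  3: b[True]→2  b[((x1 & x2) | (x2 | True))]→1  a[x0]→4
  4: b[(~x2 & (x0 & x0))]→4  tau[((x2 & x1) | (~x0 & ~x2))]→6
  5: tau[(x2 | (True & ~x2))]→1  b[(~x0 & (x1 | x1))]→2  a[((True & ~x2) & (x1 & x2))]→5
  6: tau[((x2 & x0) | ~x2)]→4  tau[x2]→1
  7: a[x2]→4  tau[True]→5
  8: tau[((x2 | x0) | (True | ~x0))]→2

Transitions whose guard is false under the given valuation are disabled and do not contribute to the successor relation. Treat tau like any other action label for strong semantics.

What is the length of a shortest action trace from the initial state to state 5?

Layered search for 5:
  Layer 0: {0}
  Layer 1: {1,2,3}
  Layer 2: {4,5}
first hit 5 at d=2 via tau·a

Answer: 2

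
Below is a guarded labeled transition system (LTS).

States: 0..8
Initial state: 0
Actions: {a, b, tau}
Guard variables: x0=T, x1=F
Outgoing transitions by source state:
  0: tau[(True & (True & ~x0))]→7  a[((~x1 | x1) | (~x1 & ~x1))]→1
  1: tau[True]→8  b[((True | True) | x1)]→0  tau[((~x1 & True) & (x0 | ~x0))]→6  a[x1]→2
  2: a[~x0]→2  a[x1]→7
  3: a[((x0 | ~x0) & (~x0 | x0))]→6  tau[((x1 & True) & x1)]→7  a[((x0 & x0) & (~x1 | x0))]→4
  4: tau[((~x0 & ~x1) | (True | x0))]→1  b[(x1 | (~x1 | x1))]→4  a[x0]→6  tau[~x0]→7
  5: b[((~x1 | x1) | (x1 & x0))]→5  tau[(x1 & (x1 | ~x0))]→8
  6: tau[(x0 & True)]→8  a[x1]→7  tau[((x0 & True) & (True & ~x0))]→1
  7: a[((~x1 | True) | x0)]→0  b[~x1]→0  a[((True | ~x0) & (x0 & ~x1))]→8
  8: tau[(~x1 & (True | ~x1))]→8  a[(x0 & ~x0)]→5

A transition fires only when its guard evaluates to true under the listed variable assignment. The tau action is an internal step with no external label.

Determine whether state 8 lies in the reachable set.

Answer: REACHABLE

Trace:
15 transition(s) survive guard evaluation.
L0 = {0}
L1 = {1}  total {0,1}
L2 = {6,8}  total {0,1,6,8}
R = {0,1,6,8}
trace reaching 8: a·tau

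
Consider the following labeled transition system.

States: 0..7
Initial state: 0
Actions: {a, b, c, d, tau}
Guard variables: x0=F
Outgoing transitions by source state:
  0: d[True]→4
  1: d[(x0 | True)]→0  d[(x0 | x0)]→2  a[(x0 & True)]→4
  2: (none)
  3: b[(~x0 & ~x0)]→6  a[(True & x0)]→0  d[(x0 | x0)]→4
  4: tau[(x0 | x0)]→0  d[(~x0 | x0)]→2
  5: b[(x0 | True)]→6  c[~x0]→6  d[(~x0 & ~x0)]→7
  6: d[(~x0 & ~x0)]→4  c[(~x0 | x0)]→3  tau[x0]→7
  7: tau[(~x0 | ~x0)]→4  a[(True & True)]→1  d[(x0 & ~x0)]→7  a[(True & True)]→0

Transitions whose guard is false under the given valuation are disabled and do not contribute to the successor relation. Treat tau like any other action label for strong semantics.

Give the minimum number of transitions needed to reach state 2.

Answer: 2

Trace:
Breadth-first toward 2:
  Layer 0: {0}
  Layer 1: {4}
  Layer 2: {2}
first hit 2 at d=2 via d·d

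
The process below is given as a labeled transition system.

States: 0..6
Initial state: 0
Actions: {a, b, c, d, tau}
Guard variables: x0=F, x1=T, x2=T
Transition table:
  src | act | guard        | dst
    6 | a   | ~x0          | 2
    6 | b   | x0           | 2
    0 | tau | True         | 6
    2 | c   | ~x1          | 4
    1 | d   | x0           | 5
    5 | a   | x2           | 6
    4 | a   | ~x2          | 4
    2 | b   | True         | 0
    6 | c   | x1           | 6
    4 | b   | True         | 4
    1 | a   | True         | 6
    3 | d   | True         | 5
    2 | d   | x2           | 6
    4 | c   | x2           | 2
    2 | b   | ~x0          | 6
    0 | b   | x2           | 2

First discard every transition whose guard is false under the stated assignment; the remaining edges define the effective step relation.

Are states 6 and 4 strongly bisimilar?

Answer: NOT BISIMILAR

Working:
Bisimulation quotient by refinement:
  π0 = {{0,1,2,3,4,5,6}}
  π1 = {{0},{1,5},{2},{3},{4},{6}}
6 equivalence class(es) (converged in 2)
[6]={6}  [4]={4}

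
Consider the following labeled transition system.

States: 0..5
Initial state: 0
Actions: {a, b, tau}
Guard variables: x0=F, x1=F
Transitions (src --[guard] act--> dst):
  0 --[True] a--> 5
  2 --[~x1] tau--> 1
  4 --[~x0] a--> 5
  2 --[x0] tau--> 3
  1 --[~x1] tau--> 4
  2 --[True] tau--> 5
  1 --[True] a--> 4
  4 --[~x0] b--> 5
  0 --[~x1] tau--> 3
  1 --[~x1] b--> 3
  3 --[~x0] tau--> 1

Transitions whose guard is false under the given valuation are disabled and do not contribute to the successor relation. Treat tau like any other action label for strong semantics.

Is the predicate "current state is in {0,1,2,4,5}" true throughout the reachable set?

Answer: INVARIANT VIOLATED at state 3

Analysis:
Inv-set: {0,1,2,4,5}
Reachable = {0,1,3,4,5}
  0: ok
  1: ok
  3: outside
  4: ok
  5: ok
reach 3 via tau — violates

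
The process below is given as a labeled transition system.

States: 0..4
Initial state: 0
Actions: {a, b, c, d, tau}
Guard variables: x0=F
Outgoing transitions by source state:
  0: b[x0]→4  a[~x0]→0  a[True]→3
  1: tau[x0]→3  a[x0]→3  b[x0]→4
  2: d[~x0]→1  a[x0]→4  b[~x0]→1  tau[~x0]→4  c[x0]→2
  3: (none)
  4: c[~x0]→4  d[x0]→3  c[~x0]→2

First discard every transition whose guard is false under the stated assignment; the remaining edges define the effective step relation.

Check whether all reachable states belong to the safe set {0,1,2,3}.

Inv-set: {0,1,2,3}
R = {0,3}
  0: safe
  3: safe

Answer: INVARIANT HOLDS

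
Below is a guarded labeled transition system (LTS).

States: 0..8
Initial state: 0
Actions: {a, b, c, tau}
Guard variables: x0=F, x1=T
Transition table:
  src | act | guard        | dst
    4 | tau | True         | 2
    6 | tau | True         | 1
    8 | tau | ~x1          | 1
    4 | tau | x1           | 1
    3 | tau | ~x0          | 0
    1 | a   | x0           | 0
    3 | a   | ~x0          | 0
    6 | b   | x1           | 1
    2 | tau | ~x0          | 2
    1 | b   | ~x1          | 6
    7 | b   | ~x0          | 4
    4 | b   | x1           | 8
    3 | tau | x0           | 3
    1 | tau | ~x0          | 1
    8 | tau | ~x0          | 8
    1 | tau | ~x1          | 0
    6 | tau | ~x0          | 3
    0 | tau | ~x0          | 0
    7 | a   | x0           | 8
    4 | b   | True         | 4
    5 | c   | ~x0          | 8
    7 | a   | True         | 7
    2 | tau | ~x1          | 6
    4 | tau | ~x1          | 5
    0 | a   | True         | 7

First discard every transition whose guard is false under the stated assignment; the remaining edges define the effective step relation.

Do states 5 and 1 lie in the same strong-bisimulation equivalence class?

Answer: NOT BISIMILAR

Working:
Compute ~ classes (split until stable):
  round 0: {{0,1,2,3,4,5,6,7,8}}
  round 1: {{0,3},{1,2,8},{4,6},{5},{7}}
  round 2: {{0},{1,2,8},{3},{4},{5},{6},{7}}
stable after 3 split(s): 7 block(s)
class of 5: {5}; class of 1: {1,2,8}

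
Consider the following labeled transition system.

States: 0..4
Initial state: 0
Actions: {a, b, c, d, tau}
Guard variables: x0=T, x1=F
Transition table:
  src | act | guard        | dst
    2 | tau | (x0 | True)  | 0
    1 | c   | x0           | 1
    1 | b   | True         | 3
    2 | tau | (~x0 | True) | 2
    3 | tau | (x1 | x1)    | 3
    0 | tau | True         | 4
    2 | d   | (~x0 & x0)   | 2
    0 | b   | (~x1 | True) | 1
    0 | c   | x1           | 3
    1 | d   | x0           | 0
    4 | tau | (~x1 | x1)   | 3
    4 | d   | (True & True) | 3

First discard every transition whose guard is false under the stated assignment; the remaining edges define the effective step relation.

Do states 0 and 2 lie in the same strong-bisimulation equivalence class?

Bisimulation quotient by refinement:
  P[0] = {{0,1,2,3,4}}
  P[1] = {{0},{1},{2},{3},{4}}
stable after 2 split(s): 5 block(s)
class of 0: {0}; class of 2: {2}

Answer: NOT BISIMILAR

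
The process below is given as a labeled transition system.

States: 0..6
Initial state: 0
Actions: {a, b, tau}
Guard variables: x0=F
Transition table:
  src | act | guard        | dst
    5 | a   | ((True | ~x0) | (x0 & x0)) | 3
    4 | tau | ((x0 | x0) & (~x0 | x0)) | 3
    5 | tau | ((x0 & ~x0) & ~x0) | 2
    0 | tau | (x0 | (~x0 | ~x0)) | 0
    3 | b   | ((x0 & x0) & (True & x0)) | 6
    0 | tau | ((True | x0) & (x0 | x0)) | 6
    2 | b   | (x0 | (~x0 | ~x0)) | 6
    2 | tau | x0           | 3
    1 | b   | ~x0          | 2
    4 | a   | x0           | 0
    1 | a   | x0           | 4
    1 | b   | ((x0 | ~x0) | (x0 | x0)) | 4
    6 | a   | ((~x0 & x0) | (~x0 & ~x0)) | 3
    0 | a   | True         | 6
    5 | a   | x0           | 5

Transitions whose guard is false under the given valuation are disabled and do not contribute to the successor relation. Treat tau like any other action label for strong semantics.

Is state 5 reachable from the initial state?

After dropping false guards: 7 live edges.
depth 0: {0}
depth 1: {6}  now seen {0,6}
depth 2: {3}  now seen {0,3,6}
R = {0,3,6}

Answer: UNREACHABLE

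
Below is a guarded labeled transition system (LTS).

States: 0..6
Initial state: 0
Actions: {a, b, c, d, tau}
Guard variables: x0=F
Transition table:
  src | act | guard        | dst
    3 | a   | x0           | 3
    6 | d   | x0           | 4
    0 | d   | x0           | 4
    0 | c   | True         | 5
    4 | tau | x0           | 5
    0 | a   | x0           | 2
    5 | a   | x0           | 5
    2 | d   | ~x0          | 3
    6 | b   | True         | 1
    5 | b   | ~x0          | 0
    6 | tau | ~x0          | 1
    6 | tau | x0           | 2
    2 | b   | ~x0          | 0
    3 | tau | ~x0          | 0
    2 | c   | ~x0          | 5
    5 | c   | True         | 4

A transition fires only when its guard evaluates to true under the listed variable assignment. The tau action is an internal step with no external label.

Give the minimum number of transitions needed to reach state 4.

Layered search for 4:
  depth 0: {0}
  depth 1: {5}
  depth 2: {4}
depth(4)=2, e.g. c·c

Answer: 2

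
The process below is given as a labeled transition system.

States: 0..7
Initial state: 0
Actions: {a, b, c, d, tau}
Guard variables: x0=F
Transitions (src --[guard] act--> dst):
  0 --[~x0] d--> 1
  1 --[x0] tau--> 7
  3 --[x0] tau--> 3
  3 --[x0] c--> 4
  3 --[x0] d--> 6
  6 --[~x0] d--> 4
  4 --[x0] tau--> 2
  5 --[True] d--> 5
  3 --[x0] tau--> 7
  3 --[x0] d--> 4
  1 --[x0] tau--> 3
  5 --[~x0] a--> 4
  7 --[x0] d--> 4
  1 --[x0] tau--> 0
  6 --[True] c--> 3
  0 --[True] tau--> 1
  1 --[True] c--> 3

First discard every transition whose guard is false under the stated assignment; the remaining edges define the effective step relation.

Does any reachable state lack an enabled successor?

Reach set: {0,1,3}
  0: d→1  tau→1  [2 out]
  1: c→3  [1 out]
  3: ∅  [STUCK]
Path to 3: d·c

Answer: DEADLOCK at state 3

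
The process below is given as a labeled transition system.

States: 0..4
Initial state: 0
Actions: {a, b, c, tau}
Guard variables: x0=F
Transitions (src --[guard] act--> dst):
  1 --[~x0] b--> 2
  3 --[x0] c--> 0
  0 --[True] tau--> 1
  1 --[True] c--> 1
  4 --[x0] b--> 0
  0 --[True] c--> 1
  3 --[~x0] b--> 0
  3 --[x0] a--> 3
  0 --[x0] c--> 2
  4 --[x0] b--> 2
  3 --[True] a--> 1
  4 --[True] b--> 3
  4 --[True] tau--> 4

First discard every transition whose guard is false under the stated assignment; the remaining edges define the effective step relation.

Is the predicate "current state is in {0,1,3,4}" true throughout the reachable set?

Answer: INVARIANT VIOLATED at state 2

Working:
Allowed set {0,1,3,4}
Reach set: {0,1,2}
  0: safe
  1: safe
  2: outside
reach 2 via tau·b — violates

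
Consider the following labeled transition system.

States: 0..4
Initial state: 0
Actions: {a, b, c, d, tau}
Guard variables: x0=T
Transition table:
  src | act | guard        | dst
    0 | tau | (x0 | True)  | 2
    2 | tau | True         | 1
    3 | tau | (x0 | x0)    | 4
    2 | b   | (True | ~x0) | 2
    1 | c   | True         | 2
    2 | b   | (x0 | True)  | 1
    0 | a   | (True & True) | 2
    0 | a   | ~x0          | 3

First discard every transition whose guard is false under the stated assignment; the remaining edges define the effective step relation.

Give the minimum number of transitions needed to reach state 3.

BFS to 3:
  Layer 0: {0}
  Layer 1: {2}
  Layer 2: {1}
3 never appears.

Answer: UNREACHABLE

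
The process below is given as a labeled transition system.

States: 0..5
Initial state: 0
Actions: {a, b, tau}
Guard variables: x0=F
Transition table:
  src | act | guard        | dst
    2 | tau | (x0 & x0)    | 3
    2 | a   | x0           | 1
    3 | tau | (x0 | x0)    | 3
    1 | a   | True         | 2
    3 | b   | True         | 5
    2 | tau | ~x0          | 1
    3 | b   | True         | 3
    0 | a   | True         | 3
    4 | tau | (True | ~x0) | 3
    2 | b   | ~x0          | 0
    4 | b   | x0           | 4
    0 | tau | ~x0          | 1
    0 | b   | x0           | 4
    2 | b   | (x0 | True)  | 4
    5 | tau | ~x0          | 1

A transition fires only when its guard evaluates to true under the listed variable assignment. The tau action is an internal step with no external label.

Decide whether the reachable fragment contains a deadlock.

Answer: DEADLOCK-FREE

Working:
Reachable = {0,1,2,3,4,5}
  0: a→3  tau→1  [deg 2]
  1: a→2  [deg 1]
  2: b→0  b→4  tau→1  [deg 3]
  3: b→3  b→5  [deg 2]
  4: tau→3  [deg 1]
  5: tau→1  [deg 1]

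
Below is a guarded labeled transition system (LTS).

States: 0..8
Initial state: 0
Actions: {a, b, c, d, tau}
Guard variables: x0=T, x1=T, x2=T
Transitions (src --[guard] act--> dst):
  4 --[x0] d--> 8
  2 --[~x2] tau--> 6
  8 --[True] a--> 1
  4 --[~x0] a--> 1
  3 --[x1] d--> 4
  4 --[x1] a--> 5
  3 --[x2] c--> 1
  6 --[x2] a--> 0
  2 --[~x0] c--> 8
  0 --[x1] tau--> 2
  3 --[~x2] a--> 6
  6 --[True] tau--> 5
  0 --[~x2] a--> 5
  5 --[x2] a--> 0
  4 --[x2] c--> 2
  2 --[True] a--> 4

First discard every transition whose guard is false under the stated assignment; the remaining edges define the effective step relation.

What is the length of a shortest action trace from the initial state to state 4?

Answer: 2

Analysis:
Breadth-first toward 4:
  L0 = {0}
  L1 = {2}
  L2 = {4}
first hit 4 at d=2 via tau·a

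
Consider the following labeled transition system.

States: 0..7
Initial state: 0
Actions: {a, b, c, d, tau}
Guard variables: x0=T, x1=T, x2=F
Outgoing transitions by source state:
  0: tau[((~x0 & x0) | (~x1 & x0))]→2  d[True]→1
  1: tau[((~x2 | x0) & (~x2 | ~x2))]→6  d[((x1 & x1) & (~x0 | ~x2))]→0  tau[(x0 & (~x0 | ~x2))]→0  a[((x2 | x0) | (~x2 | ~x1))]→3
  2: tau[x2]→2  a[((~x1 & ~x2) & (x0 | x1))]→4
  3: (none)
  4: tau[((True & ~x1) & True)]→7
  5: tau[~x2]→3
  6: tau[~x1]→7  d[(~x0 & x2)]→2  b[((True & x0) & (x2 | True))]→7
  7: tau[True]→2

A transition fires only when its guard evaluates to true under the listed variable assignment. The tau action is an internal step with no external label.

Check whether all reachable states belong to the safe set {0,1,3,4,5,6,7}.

Allowed set {0,1,3,4,5,6,7}
Reach set: {0,1,2,3,6,7}
  0: safe
  1: safe
  2: ✗ unsafe
  3: safe
  6: safe
  7: safe
witness against invariant: d·tau·b·tau → 2

Answer: INVARIANT VIOLATED at state 2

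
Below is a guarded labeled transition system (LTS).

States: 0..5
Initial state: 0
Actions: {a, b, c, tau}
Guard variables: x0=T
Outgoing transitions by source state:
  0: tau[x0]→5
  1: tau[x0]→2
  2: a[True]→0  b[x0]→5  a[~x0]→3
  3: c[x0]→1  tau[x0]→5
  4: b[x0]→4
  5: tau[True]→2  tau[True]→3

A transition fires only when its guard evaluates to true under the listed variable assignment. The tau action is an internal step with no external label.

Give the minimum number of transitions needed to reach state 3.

Answer: 2

Working:
Breadth-first toward 3:
  L0 = {0}
  L1 = {5}
  L2 = {2,3}
depth(3)=2, e.g. tau·tau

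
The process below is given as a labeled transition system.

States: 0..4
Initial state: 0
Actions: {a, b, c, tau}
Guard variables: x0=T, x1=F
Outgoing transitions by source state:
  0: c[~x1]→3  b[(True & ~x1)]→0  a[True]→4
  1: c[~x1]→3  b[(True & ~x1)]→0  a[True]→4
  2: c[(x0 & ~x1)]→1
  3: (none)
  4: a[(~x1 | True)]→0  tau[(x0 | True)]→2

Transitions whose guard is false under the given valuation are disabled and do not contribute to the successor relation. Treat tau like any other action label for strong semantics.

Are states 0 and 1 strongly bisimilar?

Answer: BISIMILAR

Trace:
Bisimulation quotient by refinement:
  P[0] = {{0,1,2,3,4}}
  P[1] = {{0,1},{2},{3},{4}}
stable after 2 split(s): 4 block(s)
0∈{0,1}, 1∈{0,1}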